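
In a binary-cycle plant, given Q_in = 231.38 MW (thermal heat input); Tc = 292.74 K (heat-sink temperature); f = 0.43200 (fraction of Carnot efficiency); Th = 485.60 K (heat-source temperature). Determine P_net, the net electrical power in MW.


Step 1: eta = (1 - Tc/Th)*f = (1 - 292.74/485.6)*0.432 = 0.1715723
Step 2: P_net = eta * Q_in = 0.1715723 * 231.38 = 39.698 MW
P_net = 39.698 MW


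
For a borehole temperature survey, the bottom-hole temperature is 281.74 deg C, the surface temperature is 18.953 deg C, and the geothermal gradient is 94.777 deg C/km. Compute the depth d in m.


d = (T_d - T_surf) / grad * 1000
d = (281.74 - 18.953) / 94.777 * 1000
d = 2772.7 m


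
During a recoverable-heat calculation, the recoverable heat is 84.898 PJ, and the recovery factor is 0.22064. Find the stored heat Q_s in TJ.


Q_s = Q_rec / RF
Q_s = 84.898 / 0.22064
Q_s = 384.7806 PJ
Convert: 384.7806 PJ * 1000.0 = 3.8478e+05 TJ
Q_s = 3.8478e+05 TJ


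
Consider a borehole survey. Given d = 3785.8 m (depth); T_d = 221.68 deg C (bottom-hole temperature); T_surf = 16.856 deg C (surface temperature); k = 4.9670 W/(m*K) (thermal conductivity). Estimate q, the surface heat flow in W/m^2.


Step 1: grad = (T_d - T_surf)/d * 1000 = (221.68 - 16.856)/3785.8 * 1000 = 54.10323 deg C/km
Step 2: q = k * grad / 1000 = 4.967 * 54.10323 / 1000 = 0.26873 W/m^2
q = 0.26873 W/m^2


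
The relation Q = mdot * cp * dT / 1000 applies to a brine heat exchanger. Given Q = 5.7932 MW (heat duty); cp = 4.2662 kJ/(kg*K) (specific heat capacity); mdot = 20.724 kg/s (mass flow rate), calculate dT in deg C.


dT = Q * 1000 / (mdot * cp)
dT = 5.7932 * 1000 / (20.724 * 4.2662)
dT = 65.52450 K
Convert (temperature difference, 1 K = 1 deg C): 65.52450 K = 65.52450 deg C
dT = 65.525 deg C


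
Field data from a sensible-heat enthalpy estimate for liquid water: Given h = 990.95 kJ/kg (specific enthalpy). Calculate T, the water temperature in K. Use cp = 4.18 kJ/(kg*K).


T = h / cp
T = 990.95 / 4.18
T = 237.0694 deg C
Convert to K: 237.0694 + 273.15 = 510.22 K
T = 510.22 K


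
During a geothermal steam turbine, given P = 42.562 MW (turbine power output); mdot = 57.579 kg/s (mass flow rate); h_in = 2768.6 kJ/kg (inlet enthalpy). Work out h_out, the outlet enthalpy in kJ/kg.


h_out = h_in - P * 1000 / mdot
h_out = 2768.6 - 42.562 * 1000 / 57.579
h_out = 2029.4 kJ/kg


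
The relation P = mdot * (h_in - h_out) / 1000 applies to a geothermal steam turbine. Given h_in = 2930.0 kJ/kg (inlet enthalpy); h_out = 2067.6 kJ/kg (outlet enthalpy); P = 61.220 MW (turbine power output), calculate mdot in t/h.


mdot = P * 1000 / (h_in - h_out)
mdot = 61.220 * 1000 / (2930.0 - 2067.6)
mdot = 70.98794 kg/s
Convert: 70.98794 kg/s * 3.6 = 255.56 t/h
mdot = 255.56 t/h


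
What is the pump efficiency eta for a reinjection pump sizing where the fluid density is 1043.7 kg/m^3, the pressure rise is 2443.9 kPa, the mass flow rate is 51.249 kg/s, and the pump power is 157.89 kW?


eta = mdot * dP / (rho * P_pump)
eta = 51.249 * 2443.9 / (1043.7 * 157.89)
eta = 0.76004


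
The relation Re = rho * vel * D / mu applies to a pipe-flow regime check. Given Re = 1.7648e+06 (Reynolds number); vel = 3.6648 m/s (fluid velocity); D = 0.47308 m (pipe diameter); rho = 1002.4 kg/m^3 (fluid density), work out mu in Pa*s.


mu = rho * vel * D / Re
mu = 1002.4 * 3.6648 * 0.47308 / 1.7648e+06
mu = 0.00098476 Pa*s


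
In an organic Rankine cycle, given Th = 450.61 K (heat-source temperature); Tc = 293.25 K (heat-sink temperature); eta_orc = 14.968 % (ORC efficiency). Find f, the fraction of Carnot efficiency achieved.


f = (eta_orc/100) / (1 - Tc/Th)
f = (14.968/100) / (1 - 293.25/450.61)
f = 0.42862


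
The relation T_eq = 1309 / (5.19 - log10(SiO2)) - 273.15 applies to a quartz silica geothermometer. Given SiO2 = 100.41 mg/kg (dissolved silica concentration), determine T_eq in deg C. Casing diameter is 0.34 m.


T_eq = 1309 / (5.19 - log10(SiO2)) - 273.15
T_eq = 1309 / (5.19 - log10(100.41)) - 273.15
T_eq = 137.42 deg C


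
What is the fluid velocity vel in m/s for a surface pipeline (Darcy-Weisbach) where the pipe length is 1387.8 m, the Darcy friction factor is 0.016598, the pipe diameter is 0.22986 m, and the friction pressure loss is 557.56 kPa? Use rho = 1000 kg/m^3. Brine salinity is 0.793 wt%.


vel = sqrt(dP*1000*2*D / (f*L*rho))
vel = sqrt(557.56*1000*2*0.22986 / (0.016598*1387.8*1000))
vel = 3.3358 m/s


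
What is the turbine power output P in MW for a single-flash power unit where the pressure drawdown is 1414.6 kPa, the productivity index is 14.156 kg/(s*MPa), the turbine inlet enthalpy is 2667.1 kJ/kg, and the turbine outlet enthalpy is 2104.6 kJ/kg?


Step 1: mdot = PI * dP / 1000 = 14.156 * 1414.6 / 1000 = 20.02508 kg/s
Step 2: P = mdot*(h_in - h_out)/1000 = 20.02508*(2667.1 - 2104.6)/1000 = 11.264 MW
P = 11.264 MW


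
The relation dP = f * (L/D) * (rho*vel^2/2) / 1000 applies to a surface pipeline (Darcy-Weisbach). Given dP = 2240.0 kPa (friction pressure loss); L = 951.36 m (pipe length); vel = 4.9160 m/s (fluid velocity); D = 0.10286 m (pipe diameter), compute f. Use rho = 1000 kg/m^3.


f = dP*1000 / ((L/D)*(rho*vel^2/2))
f = 2240.0*1000 / ((951.36/0.10286)*(1000*4.9160^2/2))
f = 0.020043


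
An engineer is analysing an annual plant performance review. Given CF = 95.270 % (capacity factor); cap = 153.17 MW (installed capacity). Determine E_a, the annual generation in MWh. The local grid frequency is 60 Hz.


E_a = CF / 100 * cap * 8760
E_a = 95.270 / 100 * 153.17 * 8760
E_a = 1.2783e+06 MWh


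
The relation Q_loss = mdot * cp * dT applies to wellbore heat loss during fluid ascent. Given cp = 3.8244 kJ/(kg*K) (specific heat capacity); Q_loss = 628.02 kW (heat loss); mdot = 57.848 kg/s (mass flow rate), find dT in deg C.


dT = Q_loss / (mdot * cp)
dT = 628.02 / (57.848 * 3.8244)
dT = 2.838715 K
Convert (temperature difference, 1 K = 1 deg C): 2.838715 K = 2.838715 deg C
dT = 2.8387 deg C


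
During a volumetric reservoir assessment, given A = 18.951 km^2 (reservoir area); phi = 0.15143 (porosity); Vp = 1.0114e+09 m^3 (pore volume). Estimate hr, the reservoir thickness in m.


hr = Vp / (A * 1e6 * phi)
hr = 1.0114e+09 / (18.951 * 1e6 * 0.15143)
hr = 352.43 m


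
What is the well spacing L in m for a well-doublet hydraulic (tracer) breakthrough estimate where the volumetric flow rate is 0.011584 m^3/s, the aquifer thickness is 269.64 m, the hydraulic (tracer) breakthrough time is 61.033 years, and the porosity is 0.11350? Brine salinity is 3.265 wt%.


L = sqrt(t_bt*365.25*86400*3*Qv / (pi*hr*phi))
L = sqrt(61.033*365.25*86400*3*0.011584 / (pi*269.64*0.11350))
L = 834.37 m


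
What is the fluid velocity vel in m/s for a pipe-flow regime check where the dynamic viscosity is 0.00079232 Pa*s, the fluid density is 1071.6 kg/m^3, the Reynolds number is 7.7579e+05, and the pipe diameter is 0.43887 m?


vel = Re * mu / (rho * D)
vel = 7.7579e+05 * 0.00079232 / (1071.6 * 0.43887)
vel = 1.3070 m/s


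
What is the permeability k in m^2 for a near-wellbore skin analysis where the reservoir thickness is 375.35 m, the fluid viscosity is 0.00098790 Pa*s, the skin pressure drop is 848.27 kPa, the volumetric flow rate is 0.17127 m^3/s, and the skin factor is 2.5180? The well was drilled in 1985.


k = S*q*mu / (2*pi*dP_s*1000*hr)
k = 2.5180*0.17127*0.00098790 / (2*pi*848.27*1000*375.35)
k = 2.1296e-13 m^2


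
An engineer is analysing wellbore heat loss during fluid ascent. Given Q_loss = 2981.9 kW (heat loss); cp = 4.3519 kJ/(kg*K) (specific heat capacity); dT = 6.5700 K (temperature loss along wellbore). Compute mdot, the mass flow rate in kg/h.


mdot = Q_loss / (cp * dT)
mdot = 2981.9 / (4.3519 * 6.5700)
mdot = 104.2915 kg/s
Convert: 104.2915 kg/s * 3600.0 = 3.7545e+05 kg/h
mdot = 3.7545e+05 kg/h


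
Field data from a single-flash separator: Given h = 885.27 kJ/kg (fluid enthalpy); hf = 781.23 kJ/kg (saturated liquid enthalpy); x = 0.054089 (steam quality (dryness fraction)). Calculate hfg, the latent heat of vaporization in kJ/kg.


hfg = (h - hf) / x
hfg = (885.27 - 781.23) / 0.054089
hfg = 1923.5 kJ/kg


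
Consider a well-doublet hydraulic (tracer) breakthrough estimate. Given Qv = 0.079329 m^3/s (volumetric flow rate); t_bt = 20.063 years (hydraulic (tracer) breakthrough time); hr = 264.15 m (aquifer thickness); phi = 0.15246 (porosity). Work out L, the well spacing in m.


L = sqrt(t_bt*365.25*86400*3*Qv / (pi*hr*phi))
L = sqrt(20.063*365.25*86400*3*0.079329 / (pi*264.15*0.15246))
L = 1091.3 m


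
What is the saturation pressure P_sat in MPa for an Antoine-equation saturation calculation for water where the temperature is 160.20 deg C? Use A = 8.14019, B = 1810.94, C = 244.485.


P_sat = 10^(A - B/(C + T)) / 760 * 0.101325
P_sat = 10^(8.14019 - 1810.94/(244.485 + 160.20)) / 760 * 0.101325
P_sat = 0.61682 MPa


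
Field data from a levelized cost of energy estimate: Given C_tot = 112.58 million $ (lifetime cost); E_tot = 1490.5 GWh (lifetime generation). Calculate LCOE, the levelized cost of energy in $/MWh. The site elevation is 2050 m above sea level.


LCOE = C_tot / E_tot * 100
LCOE = 112.58 / 1490.5 * 100
LCOE = 7.553170 cents/kWh
Convert: 7.553170 cents/kWh * 10.0 = 75.532 $/MWh
LCOE = 75.532 $/MWh


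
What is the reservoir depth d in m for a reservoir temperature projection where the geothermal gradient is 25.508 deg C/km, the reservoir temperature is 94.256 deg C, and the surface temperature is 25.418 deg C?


d = (T_res - T_surf) / grad * 1000
d = (94.256 - 25.418) / 25.508 * 1000
d = 2698.7 m


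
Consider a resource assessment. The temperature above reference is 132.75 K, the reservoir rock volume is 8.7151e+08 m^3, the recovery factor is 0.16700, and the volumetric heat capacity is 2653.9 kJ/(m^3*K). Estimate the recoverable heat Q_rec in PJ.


Step 1: Q_s = Vr*rhoc*dT/1e12 = 8.7151e+08*2653.9*132.75/1e12 = 307.0375 PJ
Step 2: Q_rec = Q_s * RF = 307.0375 * 0.167 = 51.275 PJ
Q_rec = 51.275 PJ


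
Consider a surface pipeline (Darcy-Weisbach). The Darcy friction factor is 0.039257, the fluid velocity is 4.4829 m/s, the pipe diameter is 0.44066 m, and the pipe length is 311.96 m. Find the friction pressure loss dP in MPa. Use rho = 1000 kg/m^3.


dP = f * (L/D) * (rho*vel^2/2) / 1000
dP = 0.039257 * (311.96/0.44066) * (1000*4.4829^2/2) / 1000
dP = 279.2547 kPa
Convert: 279.2547 kPa * 0.001 = 0.27925 MPa
dP = 0.27925 MPa


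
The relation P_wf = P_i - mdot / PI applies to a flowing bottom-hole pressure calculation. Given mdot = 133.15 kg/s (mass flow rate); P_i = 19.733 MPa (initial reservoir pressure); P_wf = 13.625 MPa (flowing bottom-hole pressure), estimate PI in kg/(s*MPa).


PI = mdot / (P_i - P_wf)
PI = 133.15 / (19.733 - 13.625)
PI = 21.799 kg/(s*MPa)


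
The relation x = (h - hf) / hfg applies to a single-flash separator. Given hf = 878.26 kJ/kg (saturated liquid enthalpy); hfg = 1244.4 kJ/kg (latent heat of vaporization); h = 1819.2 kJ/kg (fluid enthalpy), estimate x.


x = (h - hf) / hfg
x = (1819.2 - 878.26) / 1244.4
x = 0.75614


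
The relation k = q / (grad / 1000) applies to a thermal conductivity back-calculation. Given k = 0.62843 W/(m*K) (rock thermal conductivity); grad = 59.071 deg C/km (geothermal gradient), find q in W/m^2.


q = k * grad / 1000
q = 0.62843 * 59.071 / 1000
q = 0.037122 W/m^2


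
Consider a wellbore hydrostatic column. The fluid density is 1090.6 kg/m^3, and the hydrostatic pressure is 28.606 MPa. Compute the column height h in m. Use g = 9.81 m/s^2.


h = P * 1e6 / (g * rho)
h = 28.606 * 1e6 / (9.81 * 1090.6)
h = 2673.8 m


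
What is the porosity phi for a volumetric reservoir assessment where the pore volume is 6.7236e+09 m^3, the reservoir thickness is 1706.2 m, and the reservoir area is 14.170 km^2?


phi = Vp / (A * 1e6 * hr)
phi = 6.7236e+09 / (14.170 * 1e6 * 1706.2)
phi = 0.27810


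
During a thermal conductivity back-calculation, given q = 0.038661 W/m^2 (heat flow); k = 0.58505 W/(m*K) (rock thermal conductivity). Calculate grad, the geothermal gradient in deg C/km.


grad = q / k * 1000
grad = 0.038661 / 0.58505 * 1000
grad = 66.082 deg C/km


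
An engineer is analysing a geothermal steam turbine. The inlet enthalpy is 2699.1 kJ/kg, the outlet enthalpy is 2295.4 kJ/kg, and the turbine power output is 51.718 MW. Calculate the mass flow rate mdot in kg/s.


mdot = P * 1000 / (h_in - h_out)
mdot = 51.718 * 1000 / (2699.1 - 2295.4)
mdot = 128.11 kg/s


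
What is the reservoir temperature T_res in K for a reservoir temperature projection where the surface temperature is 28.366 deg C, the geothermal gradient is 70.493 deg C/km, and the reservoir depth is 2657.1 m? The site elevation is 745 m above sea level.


T_res = T_surf + grad * d / 1000
T_res = 28.366 + 70.493 * 2657.1 / 1000
T_res = 215.6730 deg C
Convert to K: 215.6730 + 273.15 = 488.82 K
T_res = 488.82 K


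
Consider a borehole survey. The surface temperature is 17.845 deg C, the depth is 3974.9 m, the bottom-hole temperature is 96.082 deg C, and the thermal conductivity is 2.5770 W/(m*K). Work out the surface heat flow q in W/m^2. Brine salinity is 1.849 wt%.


Step 1: grad = (T_d - T_surf)/d * 1000 = (96.082 - 17.845)/3974.9 * 1000 = 19.68276 deg C/km
Step 2: q = k * grad / 1000 = 2.577 * 19.68276 / 1000 = 0.050722 W/m^2
q = 0.050722 W/m^2


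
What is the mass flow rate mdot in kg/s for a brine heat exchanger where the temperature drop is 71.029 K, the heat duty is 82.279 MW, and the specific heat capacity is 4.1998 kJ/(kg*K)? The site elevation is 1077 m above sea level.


mdot = Q * 1000 / (cp * dT)
mdot = 82.279 * 1000 / (4.1998 * 71.029)
mdot = 275.82 kg/s


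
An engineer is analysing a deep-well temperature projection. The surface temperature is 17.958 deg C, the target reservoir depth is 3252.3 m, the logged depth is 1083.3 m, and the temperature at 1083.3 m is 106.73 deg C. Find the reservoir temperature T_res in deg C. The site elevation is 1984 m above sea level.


Step 1: grad = (T_d1 - T_surf)/d1 * 1000 = (106.73 - 17.958)/1083.3 * 1000 = 81.94591 deg C/km
Step 2: T_res = T_surf + grad*d2/1000 = 17.958 + 81.94591*3252.3/1000 = 284.47 deg C
T_res = 284.47 deg C


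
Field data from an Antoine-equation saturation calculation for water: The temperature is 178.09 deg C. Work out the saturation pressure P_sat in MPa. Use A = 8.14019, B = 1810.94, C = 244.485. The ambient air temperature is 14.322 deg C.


P_sat = 10^(A - B/(C + T)) / 760 * 0.101325
P_sat = 10^(8.14019 - 1810.94/(244.485 + 178.09)) / 760 * 0.101325
P_sat = 0.95412 MPa


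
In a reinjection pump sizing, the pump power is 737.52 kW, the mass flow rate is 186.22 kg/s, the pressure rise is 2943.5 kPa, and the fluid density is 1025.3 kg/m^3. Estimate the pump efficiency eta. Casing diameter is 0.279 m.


eta = mdot * dP / (rho * P_pump)
eta = 186.22 * 2943.5 / (1025.3 * 737.52)
eta = 0.72488


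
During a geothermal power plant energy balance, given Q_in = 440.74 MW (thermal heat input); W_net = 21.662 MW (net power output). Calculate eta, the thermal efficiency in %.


eta = W_net / Q_in * 100
eta = 21.662 / 440.74 * 100
eta = 4.9149 %


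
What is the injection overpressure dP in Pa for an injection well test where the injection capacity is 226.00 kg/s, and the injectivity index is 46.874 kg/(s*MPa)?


dP = mdot * 1000 / II
dP = 226.00 * 1000 / 46.874
dP = 4821.436 kPa
Convert: 4821.436 kPa * 1000.0 = 4.8214e+06 Pa
dP = 4.8214e+06 Pa


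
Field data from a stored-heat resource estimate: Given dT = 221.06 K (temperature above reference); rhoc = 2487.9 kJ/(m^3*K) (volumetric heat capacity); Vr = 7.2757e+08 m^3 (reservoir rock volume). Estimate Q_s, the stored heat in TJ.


Q_s = Vr * rhoc * dT / 1e12
Q_s = 7.2757e+08 * 2487.9 * 221.06 / 1e12
Q_s = 400.1454 PJ
Convert: 400.1454 PJ * 1000.0 = 4.0015e+05 TJ
Q_s = 4.0015e+05 TJ


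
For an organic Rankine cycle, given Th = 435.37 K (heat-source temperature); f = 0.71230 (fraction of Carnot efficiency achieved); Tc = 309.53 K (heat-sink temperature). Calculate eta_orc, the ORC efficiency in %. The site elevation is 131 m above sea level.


eta_orc = (1 - Tc/Th) * f * 100
eta_orc = (1 - 309.53/435.37) * 0.71230 * 100
eta_orc = 20.588 %


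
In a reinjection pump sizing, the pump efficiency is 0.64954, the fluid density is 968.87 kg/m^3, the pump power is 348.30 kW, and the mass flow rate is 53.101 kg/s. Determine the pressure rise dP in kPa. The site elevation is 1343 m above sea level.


dP = P_pump * rho * eta / mdot
dP = 348.30 * 968.87 * 0.64954 / 53.101
dP = 4127.8 kPa


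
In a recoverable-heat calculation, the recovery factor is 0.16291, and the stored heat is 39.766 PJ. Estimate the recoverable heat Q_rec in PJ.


Q_rec = Q_s * RF
Q_rec = 39.766 * 0.16291
Q_rec = 6.4783 PJ


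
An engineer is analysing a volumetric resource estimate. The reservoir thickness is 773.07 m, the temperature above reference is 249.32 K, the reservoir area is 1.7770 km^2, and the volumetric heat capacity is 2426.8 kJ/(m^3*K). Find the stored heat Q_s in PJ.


Step 1: Vr = A*1e6*hr = 1.777*1e6*773.07 = 1.373745e+09 m^3
Step 2: Q_s = Vr*rhoc*dT/1e12 = 1.373745e+09*2426.8*249.32/1e12 = 831.18 PJ
Q_s = 831.18 PJ


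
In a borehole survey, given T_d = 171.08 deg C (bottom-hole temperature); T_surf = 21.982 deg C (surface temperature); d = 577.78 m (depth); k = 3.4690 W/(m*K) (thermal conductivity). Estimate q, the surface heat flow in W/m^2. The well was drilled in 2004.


Step 1: grad = (T_d - T_surf)/d * 1000 = (171.08 - 21.982)/577.78 * 1000 = 258.0532 deg C/km
Step 2: q = k * grad / 1000 = 3.469 * 258.0532 / 1000 = 0.89519 W/m^2
q = 0.89519 W/m^2


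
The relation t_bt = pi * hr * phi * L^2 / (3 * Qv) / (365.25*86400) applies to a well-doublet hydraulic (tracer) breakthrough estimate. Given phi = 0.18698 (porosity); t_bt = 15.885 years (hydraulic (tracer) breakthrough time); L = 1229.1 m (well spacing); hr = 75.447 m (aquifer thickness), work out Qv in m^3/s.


Qv = pi*hr*phi*L^2 / (3*t_bt*365.25*86400)
Qv = pi*75.447*0.18698*1229.1^2 / (3*15.885*365.25*86400)
Qv = 0.044519 m^3/s


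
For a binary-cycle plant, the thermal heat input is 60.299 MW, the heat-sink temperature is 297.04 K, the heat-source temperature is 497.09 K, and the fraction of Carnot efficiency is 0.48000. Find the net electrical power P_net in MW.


Step 1: eta = (1 - Tc/Th)*f = (1 - 297.04/497.09)*0.48 = 0.1931723
Step 2: P_net = eta * Q_in = 0.1931723 * 60.299 = 11.648 MW
P_net = 11.648 MW


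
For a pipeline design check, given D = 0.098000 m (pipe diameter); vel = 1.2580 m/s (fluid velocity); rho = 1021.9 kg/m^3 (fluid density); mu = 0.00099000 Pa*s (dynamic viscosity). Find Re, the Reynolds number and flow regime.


Step 1: Re = rho*vel*D/mu = 1021.9*1.258*0.098/0.00099 = 1.2726e+05
Step 2: Re = 1.2726e+05 > 4000, so flow is turbulent.
Re = 1.2726e+05 (turbulent)


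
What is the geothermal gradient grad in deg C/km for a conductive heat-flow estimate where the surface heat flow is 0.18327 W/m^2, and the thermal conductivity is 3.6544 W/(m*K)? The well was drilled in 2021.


grad = q * 1000 / k
grad = 0.18327 * 1000 / 3.6544
grad = 50.151 deg C/km


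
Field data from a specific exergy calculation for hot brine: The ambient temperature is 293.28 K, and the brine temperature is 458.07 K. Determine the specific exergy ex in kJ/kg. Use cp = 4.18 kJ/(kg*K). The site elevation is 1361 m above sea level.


ex = cp * ((T_b - T_0) - T_0 * ln(T_b/T_0))
ex = 4.18 * ((458.07 - 293.28) - 293.28 * ln(458.07/293.28))
ex = 142.20 kJ/kg


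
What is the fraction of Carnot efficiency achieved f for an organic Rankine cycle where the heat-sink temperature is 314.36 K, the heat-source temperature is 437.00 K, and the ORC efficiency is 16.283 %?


f = (eta_orc/100) / (1 - Tc/Th)
f = (16.283/100) / (1 - 314.36/437.00)
f = 0.58021


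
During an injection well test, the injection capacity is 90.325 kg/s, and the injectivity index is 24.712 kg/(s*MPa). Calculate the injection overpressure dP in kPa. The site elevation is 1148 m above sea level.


dP = mdot * 1000 / II
dP = 90.325 * 1000 / 24.712
dP = 3655.1 kPa


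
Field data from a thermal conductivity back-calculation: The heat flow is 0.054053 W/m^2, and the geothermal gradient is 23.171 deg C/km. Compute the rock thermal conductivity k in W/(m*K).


k = q / (grad / 1000)
k = 0.054053 / (23.171 / 1000)
k = 2.3328 W/(m*K)


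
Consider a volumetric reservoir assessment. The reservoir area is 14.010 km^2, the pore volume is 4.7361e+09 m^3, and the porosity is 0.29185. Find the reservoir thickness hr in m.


hr = Vp / (A * 1e6 * phi)
hr = 4.7361e+09 / (14.010 * 1e6 * 0.29185)
hr = 1158.3 m


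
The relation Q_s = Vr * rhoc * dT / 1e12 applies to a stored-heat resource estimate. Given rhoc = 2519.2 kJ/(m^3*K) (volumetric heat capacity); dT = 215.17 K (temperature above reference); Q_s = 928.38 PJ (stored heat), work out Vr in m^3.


Vr = Q_s * 1e12 / (rhoc * dT)
Vr = 928.38 * 1e12 / (2519.2 * 215.17)
Vr = 1.7127e+09 m^3


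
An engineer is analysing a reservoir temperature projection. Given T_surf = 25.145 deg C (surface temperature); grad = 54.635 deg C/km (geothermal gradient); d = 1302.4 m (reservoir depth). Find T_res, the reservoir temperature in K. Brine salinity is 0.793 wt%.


T_res = T_surf + grad * d / 1000
T_res = 25.145 + 54.635 * 1302.4 / 1000
T_res = 96.30162 deg C
Convert to K: 96.30162 + 273.15 = 369.45 K
T_res = 369.45 K


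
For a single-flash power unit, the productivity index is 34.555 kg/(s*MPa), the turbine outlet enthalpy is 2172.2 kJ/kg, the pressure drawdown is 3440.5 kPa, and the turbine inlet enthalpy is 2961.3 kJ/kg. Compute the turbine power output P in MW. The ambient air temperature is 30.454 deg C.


Step 1: mdot = PI * dP / 1000 = 34.555 * 3440.5 / 1000 = 118.8865 kg/s
Step 2: P = mdot*(h_in - h_out)/1000 = 118.8865*(2961.3 - 2172.2)/1000 = 93.813 MW
P = 93.813 MW


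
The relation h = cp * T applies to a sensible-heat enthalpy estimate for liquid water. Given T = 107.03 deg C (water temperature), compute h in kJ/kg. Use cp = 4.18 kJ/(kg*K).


h = cp * T
h = 4.18 * 107.03
h = 447.39 kJ/kg


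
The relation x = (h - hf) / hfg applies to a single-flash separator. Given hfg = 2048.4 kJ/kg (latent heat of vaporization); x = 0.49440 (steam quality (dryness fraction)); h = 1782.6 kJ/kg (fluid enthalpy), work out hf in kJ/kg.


hf = h - x * hfg
hf = 1782.6 - 0.49440 * 2048.4
hf = 769.87 kJ/kg


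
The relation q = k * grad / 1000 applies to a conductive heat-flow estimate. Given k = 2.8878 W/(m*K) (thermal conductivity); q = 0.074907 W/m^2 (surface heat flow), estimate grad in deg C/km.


grad = q * 1000 / k
grad = 0.074907 * 1000 / 2.8878
grad = 25.939 deg C/km


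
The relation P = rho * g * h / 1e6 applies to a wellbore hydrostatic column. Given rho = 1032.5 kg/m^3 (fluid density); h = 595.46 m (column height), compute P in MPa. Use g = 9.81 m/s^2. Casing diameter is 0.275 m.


P = rho * g * h / 1e6
P = 1032.5 * 9.81 * 595.46 / 1e6
P = 6.0313 MPa


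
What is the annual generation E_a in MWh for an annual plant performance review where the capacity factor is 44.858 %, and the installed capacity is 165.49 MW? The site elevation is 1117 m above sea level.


E_a = CF / 100 * cap * 8760
E_a = 44.858 / 100 * 165.49 * 8760
E_a = 6.5030e+05 MWh


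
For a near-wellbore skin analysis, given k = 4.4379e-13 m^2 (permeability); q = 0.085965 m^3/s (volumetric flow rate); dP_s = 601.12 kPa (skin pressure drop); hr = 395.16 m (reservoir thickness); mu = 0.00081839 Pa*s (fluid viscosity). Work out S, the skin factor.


S = dP_s * 1000 * 2*pi*k*hr / (q*mu)
S = 601.12 * 1000 * 2*pi*4.4379e-13*395.16 / (0.085965*0.00081839)
S = 9.4148


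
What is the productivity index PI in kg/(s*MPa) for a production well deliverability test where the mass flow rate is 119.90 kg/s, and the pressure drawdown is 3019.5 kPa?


PI = mdot * 1000 / dP
PI = 119.90 * 1000 / 3019.5
PI = 39.709 kg/(s*MPa)


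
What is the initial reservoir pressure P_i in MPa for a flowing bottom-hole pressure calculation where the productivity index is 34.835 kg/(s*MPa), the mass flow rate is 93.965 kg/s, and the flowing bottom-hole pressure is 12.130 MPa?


P_i = P_wf + mdot / PI
P_i = 12.130 + 93.965 / 34.835
P_i = 14.827 MPa


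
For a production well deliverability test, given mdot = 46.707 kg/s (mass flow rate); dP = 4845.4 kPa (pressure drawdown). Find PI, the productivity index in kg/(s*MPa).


PI = mdot * 1000 / dP
PI = 46.707 * 1000 / 4845.4
PI = 9.6395 kg/(s*MPa)


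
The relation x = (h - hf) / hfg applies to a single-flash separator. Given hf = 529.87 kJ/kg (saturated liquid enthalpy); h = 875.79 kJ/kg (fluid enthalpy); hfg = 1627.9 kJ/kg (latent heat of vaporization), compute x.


x = (h - hf) / hfg
x = (875.79 - 529.87) / 1627.9
x = 0.21249


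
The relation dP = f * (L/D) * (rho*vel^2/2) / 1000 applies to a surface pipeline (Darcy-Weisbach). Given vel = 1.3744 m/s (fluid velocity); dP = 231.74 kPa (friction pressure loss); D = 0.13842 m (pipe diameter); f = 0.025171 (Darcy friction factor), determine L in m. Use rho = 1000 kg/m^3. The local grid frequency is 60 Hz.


L = dP*1000*D / (f*rho*vel^2/2)
L = 231.74*1000*0.13842 / (0.025171*1000*1.3744^2/2)
L = 1349.3 m


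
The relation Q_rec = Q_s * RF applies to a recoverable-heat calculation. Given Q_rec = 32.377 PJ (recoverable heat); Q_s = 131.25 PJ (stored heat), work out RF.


RF = Q_rec / Q_s
RF = 32.377 / 131.25
RF = 0.24668


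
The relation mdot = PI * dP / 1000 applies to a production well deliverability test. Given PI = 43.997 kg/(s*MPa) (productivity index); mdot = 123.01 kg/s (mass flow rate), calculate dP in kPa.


dP = mdot * 1000 / PI
dP = 123.01 * 1000 / 43.997
dP = 2795.9 kPa


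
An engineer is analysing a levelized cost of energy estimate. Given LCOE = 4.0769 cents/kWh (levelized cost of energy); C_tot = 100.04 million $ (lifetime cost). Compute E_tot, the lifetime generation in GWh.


E_tot = C_tot / LCOE * 100
E_tot = 100.04 / 4.0769 * 100
E_tot = 2453.8 GWh


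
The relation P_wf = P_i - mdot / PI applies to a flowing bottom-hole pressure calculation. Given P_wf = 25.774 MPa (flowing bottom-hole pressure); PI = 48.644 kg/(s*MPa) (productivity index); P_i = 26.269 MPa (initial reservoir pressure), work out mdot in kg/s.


mdot = (P_i - P_wf) * PI
mdot = (26.269 - 25.774) * 48.644
mdot = 24.079 kg/s


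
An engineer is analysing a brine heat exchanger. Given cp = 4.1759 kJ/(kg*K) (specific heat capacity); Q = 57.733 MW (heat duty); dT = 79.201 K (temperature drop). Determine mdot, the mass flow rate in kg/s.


mdot = Q * 1000 / (cp * dT)
mdot = 57.733 * 1000 / (4.1759 * 79.201)
mdot = 174.56 kg/s


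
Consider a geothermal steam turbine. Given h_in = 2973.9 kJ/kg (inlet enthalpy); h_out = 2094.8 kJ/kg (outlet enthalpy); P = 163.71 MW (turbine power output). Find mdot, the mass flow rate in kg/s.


mdot = P * 1000 / (h_in - h_out)
mdot = 163.71 * 1000 / (2973.9 - 2094.8)
mdot = 186.22 kg/s


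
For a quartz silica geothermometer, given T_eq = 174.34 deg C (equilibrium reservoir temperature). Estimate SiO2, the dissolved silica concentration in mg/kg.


SiO2 = 10^(5.19 - 1309/(T_eq + 273.15))
SiO2 = 10^(5.19 - 1309/(174.34 + 273.15))
SiO2 = 183.99 mg/kg


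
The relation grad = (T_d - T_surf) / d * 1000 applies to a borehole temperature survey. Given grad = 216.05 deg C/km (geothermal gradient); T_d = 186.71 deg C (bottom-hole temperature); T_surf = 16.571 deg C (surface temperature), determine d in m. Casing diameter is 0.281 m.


d = (T_d - T_surf) / grad * 1000
d = (186.71 - 16.571) / 216.05 * 1000
d = 787.50 m


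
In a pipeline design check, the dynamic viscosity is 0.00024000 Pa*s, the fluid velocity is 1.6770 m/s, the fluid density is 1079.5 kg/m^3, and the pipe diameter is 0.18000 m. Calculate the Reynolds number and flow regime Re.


Step 1: Re = rho*vel*D/mu = 1079.5*1.677*0.18/0.00024 = 1.3577e+06
Step 2: Re = 1.3577e+06 > 4000, so flow is turbulent.
Re = 1.3577e+06 (turbulent)


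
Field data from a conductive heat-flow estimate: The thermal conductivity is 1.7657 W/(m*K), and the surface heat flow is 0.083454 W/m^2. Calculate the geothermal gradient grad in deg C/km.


grad = q * 1000 / k
grad = 0.083454 * 1000 / 1.7657
grad = 47.264 deg C/km


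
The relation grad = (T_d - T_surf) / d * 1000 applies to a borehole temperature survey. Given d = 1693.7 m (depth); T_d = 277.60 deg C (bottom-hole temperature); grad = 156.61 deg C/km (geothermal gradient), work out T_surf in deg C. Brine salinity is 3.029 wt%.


T_surf = T_d - grad * d / 1000
T_surf = 277.60 - 156.61 * 1693.7 / 1000
T_surf = 12.350 deg C


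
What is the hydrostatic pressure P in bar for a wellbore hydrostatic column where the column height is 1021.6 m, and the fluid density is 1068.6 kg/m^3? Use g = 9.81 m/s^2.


P = rho * g * h / 1e6
P = 1068.6 * 9.81 * 1021.6 / 1e6
P = 10.70940 MPa
Convert: 10.70940 MPa * 10.0 = 107.09 bar
P = 107.09 bar


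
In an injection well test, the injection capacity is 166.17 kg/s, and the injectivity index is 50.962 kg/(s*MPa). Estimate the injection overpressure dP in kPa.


dP = mdot * 1000 / II
dP = 166.17 * 1000 / 50.962
dP = 3260.7 kPa


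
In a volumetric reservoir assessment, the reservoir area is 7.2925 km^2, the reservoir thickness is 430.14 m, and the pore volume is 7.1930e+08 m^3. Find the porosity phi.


phi = Vp / (A * 1e6 * hr)
phi = 7.1930e+08 / (7.2925 * 1e6 * 430.14)
phi = 0.22931


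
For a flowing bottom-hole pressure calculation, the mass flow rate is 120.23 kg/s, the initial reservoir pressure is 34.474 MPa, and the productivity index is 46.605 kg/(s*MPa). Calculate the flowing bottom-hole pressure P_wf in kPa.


P_wf = P_i - mdot / PI
P_wf = 34.474 - 120.23 / 46.605
P_wf = 31.89423 MPa
Convert: 31.89423 MPa * 1000.0 = 31894 kPa
P_wf = 31894 kPa


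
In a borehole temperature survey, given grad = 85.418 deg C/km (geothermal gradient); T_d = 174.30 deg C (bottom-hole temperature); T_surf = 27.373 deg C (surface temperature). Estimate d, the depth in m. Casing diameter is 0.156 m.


d = (T_d - T_surf) / grad * 1000
d = (174.30 - 27.373) / 85.418 * 1000
d = 1720.1 m


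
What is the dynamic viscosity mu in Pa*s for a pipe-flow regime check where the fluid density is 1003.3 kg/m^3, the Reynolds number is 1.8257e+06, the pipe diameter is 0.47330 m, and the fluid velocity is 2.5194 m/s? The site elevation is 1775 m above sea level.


mu = rho * vel * D / Re
mu = 1003.3 * 2.5194 * 0.47330 / 1.8257e+06
mu = 0.00065529 Pa*s


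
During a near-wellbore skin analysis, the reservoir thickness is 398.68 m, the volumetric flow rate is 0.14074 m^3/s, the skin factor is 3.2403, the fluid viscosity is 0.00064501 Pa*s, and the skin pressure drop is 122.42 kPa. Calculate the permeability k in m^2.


k = S*q*mu / (2*pi*dP_s*1000*hr)
k = 3.2403*0.14074*0.00064501 / (2*pi*122.42*1000*398.68)
k = 9.5921e-13 m^2


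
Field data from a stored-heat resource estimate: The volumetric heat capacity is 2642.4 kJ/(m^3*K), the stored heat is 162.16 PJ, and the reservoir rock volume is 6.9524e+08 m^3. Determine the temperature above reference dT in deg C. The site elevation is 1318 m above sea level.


dT = Q_s * 1e12 / (Vr * rhoc)
dT = 162.16 * 1e12 / (6.9524e+08 * 2642.4)
dT = 88.26945 K
Convert (temperature difference, 1 K = 1 deg C): 88.26945 K = 88.26945 deg C
dT = 88.269 deg C


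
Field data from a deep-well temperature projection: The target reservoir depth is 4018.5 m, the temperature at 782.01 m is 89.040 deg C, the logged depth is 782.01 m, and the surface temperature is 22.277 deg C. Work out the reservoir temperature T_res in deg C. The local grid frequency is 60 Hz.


Step 1: grad = (T_d1 - T_surf)/d1 * 1000 = (89.04 - 22.277)/782.01 * 1000 = 85.37359 deg C/km
Step 2: T_res = T_surf + grad*d2/1000 = 22.277 + 85.37359*4018.5/1000 = 365.35 deg C
T_res = 365.35 deg C


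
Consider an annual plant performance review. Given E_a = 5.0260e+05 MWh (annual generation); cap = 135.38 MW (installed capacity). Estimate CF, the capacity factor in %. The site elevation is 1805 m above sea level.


CF = E_a / (cap * 8760) * 100
CF = 5.0260e+05 / (135.38 * 8760) * 100
CF = 42.380 %


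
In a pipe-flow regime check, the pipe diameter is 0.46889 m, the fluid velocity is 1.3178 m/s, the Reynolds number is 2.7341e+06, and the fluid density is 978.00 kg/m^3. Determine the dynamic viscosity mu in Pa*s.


mu = rho * vel * D / Re
mu = 978.00 * 1.3178 * 0.46889 / 2.7341e+06
mu = 0.00022103 Pa*s


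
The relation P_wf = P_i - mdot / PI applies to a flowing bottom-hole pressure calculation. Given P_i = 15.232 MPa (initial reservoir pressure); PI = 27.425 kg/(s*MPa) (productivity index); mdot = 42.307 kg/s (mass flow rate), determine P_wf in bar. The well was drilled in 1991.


P_wf = P_i - mdot / PI
P_wf = 15.232 - 42.307 / 27.425
P_wf = 13.68936 MPa
Convert: 13.68936 MPa * 10.0 = 136.89 bar
P_wf = 136.89 bar


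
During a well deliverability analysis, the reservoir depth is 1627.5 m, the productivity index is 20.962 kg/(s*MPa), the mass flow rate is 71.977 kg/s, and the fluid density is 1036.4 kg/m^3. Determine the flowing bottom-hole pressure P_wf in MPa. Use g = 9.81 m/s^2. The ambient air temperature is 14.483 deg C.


Step 1: P_i = rho*g*h/1e6 = 1036.4*9.81*1627.5/1e6 = 16.54693 MPa
Step 2: P_wf = P_i - mdot/PI = 16.54693 - 71.977/20.962 = 13.113 MPa
P_wf = 13.113 MPa


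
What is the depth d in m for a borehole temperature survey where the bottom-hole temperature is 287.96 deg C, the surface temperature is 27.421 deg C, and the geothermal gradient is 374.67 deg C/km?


d = (T_d - T_surf) / grad * 1000
d = (287.96 - 27.421) / 374.67 * 1000
d = 695.38 m


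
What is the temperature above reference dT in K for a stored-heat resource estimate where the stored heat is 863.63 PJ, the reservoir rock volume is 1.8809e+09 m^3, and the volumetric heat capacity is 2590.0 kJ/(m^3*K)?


dT = Q_s * 1e12 / (Vr * rhoc)
dT = 863.63 * 1e12 / (1.8809e+09 * 2590.0)
dT = 177.28 K


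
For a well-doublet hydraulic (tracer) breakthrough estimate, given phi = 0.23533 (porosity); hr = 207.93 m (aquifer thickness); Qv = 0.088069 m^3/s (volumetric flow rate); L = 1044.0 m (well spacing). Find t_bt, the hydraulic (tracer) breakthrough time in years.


t_bt = pi * hr * phi * L^2 / (3 * Qv) / (365.25*86400)
t_bt = pi * 207.93 * 0.23533 * 1044.0^2 / (3 * 0.088069) / (365.25*86400)
t_bt = 20.095 years


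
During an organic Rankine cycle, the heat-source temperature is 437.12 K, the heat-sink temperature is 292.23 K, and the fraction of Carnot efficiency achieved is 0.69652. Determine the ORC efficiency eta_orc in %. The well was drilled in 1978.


eta_orc = (1 - Tc/Th) * f * 100
eta_orc = (1 - 292.23/437.12) * 0.69652 * 100
eta_orc = 23.087 %


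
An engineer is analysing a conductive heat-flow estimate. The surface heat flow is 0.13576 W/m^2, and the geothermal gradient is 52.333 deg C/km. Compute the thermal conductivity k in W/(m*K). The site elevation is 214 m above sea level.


k = q * 1000 / grad
k = 0.13576 * 1000 / 52.333
k = 2.5942 W/(m*K)


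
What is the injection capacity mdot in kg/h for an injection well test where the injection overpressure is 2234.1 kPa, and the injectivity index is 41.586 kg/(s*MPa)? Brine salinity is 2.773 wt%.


mdot = II * dP / 1000
mdot = 41.586 * 2234.1 / 1000
mdot = 92.90728 kg/s
Convert: 92.90728 kg/s * 3600.0 = 3.3447e+05 kg/h
mdot = 3.3447e+05 kg/h


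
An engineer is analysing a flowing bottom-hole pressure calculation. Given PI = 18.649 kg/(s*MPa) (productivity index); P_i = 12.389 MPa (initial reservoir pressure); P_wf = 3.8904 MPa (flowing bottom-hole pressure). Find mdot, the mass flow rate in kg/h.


mdot = (P_i - P_wf) * PI
mdot = (12.389 - 3.8904) * 18.649
mdot = 158.4904 kg/s
Convert: 158.4904 kg/s * 3600.0 = 5.7057e+05 kg/h
mdot = 5.7057e+05 kg/h


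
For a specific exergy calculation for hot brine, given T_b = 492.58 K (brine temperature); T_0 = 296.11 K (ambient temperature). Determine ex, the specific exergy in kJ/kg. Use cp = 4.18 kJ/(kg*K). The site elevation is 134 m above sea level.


ex = cp * ((T_b - T_0) - T_0 * ln(T_b/T_0))
ex = 4.18 * ((492.58 - 296.11) - 296.11 * ln(492.58/296.11))
ex = 191.33 kJ/kg


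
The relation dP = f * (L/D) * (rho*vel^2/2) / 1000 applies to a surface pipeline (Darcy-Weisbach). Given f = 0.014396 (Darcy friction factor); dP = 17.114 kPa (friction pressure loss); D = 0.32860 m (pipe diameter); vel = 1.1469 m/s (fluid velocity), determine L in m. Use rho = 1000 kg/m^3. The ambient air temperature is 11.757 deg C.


L = dP*1000*D / (f*rho*vel^2/2)
L = 17.114*1000*0.32860 / (0.014396*1000*1.1469^2/2)
L = 593.96 m


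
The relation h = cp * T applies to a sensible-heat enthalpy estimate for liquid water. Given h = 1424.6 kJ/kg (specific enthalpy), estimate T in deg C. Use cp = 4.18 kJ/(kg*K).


T = h / cp
T = 1424.6 / 4.18
T = 340.81 deg C


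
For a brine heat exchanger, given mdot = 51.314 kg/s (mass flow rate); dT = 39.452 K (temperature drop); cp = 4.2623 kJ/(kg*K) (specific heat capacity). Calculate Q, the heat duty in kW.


Q = mdot * cp * dT / 1000
Q = 51.314 * 4.2623 * 39.452 / 1000
Q = 8.628770 MW
Convert: 8.628770 MW * 1000.0 = 8628.8 kW
Q = 8628.8 kW


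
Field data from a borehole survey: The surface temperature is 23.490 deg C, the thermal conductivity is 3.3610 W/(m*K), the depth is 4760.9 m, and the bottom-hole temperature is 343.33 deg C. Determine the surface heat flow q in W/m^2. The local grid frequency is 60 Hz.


Step 1: grad = (T_d - T_surf)/d * 1000 = (343.33 - 23.49)/4760.9 * 1000 = 67.18058 deg C/km
Step 2: q = k * grad / 1000 = 3.361 * 67.18058 / 1000 = 0.22579 W/m^2
q = 0.22579 W/m^2


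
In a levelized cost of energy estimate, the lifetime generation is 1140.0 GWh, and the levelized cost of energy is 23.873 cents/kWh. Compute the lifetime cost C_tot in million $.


C_tot = LCOE / 100 * E_tot
C_tot = 23.873 / 100 * 1140.0
C_tot = 272.15 million $


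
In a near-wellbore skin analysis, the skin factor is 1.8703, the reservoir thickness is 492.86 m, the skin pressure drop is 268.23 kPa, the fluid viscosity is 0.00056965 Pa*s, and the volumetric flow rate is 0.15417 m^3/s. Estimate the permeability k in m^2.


k = S*q*mu / (2*pi*dP_s*1000*hr)
k = 1.8703*0.15417*0.00056965 / (2*pi*268.23*1000*492.86)
k = 1.9775e-13 m^2


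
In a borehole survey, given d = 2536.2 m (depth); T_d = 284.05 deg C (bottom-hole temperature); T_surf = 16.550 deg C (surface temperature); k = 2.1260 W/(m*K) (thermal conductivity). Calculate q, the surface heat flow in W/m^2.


Step 1: grad = (T_d - T_surf)/d * 1000 = (284.05 - 16.55)/2536.2 * 1000 = 105.4728 deg C/km
Step 2: q = k * grad / 1000 = 2.126 * 105.4728 / 1000 = 0.22424 W/m^2
q = 0.22424 W/m^2


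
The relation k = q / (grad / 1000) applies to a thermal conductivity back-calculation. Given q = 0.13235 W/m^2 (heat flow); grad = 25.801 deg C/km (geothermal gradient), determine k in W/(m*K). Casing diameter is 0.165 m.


k = q / (grad / 1000)
k = 0.13235 / (25.801 / 1000)
k = 5.1296 W/(m*K)


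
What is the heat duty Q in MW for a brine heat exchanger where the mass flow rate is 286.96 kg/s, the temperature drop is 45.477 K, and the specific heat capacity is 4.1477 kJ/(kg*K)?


Q = mdot * cp * dT / 1000
Q = 286.96 * 4.1477 * 45.477 / 1000
Q = 54.128 MW


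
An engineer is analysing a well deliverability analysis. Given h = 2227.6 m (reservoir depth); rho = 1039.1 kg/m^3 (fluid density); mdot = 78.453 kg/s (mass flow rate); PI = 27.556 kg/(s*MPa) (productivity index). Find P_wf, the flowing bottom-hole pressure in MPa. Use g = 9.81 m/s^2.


Step 1: P_i = rho*g*h/1e6 = 1039.1*9.81*2227.6/1e6 = 22.70720 MPa
Step 2: P_wf = P_i - mdot/PI = 22.70720 - 78.453/27.556 = 19.860 MPa
P_wf = 19.860 MPa
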